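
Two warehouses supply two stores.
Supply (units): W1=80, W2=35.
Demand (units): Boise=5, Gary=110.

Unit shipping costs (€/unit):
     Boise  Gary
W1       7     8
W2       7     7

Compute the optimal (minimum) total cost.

One minimum-cost allocation:
  W1 to Boise: 5 × €7 = €35
  W1 to Gary: 75 × €8 = €600
  W2 to Gary: 35 × €7 = €245
Total = 35 + 600 + 245 = €880.
(Supply check: W1 ships 80; W2 ships 35.)

880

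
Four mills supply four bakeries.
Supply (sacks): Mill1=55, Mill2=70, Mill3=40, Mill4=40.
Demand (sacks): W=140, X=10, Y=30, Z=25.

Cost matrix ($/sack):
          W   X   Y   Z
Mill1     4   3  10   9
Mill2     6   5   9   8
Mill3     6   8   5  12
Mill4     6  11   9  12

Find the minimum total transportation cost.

1130

Optimal allocation:
  Mill1→W: 45 × $4 = $180
  Mill1→X: 10 × $3 = $30
  Mill2→W: 45 × $6 = $270
  Mill2→Z: 25 × $8 = $200
  Mill3→W: 10 × $6 = $60
  Mill3→Y: 30 × $5 = $150
  Mill4→W: 40 × $6 = $240
Total = 180 + 30 + 270 + 200 + 60 + 150 + 240 = $1130.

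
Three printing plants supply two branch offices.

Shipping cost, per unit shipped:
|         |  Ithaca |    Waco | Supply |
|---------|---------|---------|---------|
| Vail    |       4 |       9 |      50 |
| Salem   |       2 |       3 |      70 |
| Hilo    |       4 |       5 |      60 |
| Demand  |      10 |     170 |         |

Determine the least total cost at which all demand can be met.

Optimal allocation:
  Vail–Ithaca: 10 × 4 = 40
  Vail–Waco: 40 × 9 = 360
  Salem–Waco: 70 × 3 = 210
  Hilo–Waco: 60 × 5 = 300
Total = 40 + 360 + 210 + 300 = 910.

910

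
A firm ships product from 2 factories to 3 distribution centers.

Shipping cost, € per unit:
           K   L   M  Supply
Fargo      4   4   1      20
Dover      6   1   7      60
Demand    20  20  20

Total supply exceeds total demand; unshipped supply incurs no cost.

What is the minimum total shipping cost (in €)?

One minimum-cost allocation:
  Fargo–M: 20 × €1 = €20
  Dover–K: 20 × €6 = €120
  Dover–L: 20 × €1 = €20
Total = 20 + 120 + 20 = €160.

160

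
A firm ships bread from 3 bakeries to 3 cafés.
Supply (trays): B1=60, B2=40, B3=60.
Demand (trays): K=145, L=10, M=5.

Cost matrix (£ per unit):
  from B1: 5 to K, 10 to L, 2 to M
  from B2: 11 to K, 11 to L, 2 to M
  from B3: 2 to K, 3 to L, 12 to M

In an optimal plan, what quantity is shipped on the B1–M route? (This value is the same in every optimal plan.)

Optimal shipments:
  B1->K: 60 trays
  B2->K: 25 trays
  B2->L: 10 trays
  B2->M: 5 trays
  B3->K: 60 trays
Total cost = £815.
The route B1→M is not used.

0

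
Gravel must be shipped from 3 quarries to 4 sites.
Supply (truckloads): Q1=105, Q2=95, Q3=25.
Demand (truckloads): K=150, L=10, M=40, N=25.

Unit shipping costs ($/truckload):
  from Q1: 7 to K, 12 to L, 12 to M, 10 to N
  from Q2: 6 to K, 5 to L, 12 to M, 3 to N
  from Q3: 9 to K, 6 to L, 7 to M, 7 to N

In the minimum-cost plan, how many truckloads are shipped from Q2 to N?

The minimum-cost plan:
  Q1 to K: 90 × $7 = $630
  Q1 to M: 15 × $12 = $180
  Q2 to K: 60 × $6 = $360
  Q2 to L: 10 × $5 = $50
  Q2 to N: 25 × $3 = $75
  Q3 to M: 25 × $7 = $175
Total cost = $1470.
So Q2→N carries 25 truckloads.

25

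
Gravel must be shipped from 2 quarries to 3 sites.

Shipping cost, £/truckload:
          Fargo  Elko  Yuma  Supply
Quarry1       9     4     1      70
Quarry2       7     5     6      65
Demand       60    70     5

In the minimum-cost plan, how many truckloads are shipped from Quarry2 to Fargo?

60

Solving gives:
  Quarry1->Elko: 65 truckloads
  Quarry1->Yuma: 5 truckloads
  Quarry2->Fargo: 60 truckloads
  Quarry2->Elko: 5 truckloads
Total cost = £710.
So Quarry2→Fargo carries 60 truckloads.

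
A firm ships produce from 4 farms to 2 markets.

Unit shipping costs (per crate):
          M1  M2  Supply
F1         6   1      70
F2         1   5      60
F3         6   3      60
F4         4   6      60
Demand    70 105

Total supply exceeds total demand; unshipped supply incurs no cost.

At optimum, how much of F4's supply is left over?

An optimal plan:
  F1 to M2: 70 × 1 = 70
  F2 to M1: 60 × 1 = 60
  F3 to M2: 35 × 3 = 105
  F4 to M1: 10 × 4 = 40
Total cost = 275.
F4 ships 10 of its 60, leaving 50.

50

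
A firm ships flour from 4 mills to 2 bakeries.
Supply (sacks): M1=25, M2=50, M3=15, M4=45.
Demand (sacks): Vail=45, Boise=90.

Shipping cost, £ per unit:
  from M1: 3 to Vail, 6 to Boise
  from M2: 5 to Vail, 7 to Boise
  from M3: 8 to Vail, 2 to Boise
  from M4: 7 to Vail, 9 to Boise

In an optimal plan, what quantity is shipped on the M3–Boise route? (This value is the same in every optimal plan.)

Solving gives:
  M1→Vail: 25 × £3 = £75
  M2→Vail: 20 × £5 = £100
  M2→Boise: 30 × £7 = £210
  M3→Boise: 15 × £2 = £30
  M4→Boise: 45 × £9 = £405
Total cost = £820.
So M3→Boise carries 15 sacks.

15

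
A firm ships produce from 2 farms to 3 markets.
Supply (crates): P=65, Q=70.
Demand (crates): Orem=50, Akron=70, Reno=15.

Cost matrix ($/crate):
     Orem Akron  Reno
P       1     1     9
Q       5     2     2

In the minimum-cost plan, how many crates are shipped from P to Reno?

0

Optimal shipments:
  P to Orem: 50 × $1 = $50
  P to Akron: 15 × $1 = $15
  Q to Akron: 55 × $2 = $110
  Q to Reno: 15 × $2 = $30
Total cost = $205.
The route P→Reno is not used.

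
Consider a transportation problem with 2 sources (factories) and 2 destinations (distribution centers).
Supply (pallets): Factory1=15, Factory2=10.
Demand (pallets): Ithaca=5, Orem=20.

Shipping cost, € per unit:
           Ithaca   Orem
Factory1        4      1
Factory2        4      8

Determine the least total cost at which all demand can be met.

An optimal shipping plan:
  Factory1 to Orem: 15 pallets
  Factory2 to Ithaca: 5 pallets
  Factory2 to Orem: 5 pallets
Total cost = €75.

75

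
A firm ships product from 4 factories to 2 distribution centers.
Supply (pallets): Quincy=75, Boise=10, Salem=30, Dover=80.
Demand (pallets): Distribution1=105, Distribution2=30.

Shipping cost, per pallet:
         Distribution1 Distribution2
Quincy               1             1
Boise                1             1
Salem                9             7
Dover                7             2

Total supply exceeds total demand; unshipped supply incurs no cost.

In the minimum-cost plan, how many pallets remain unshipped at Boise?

An optimal plan:
  Quincy→Distribution1: 75 pallets
  Boise→Distribution1: 10 pallets
  Dover→Distribution1: 20 pallets
  Dover→Distribution2: 30 pallets
Total cost = 285.
Boise ships 10 of its 10, leaving 0.

0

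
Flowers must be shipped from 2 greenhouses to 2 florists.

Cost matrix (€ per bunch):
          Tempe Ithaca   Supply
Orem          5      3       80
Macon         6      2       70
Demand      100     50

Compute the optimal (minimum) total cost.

A cheapest plan:
  Orem–Tempe: 80 × €5 = €400
  Macon–Tempe: 20 × €6 = €120
  Macon–Ithaca: 50 × €2 = €100
Total = 400 + 120 + 100 = €620.

620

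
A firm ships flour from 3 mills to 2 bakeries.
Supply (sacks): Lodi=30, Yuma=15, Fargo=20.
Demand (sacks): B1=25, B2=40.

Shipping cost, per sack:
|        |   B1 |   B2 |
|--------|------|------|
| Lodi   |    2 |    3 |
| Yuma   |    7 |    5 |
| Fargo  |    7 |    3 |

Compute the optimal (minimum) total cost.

200

A cheapest plan:
  Lodi to B1: 25 × 2 = 50
  Lodi to B2: 5 × 3 = 15
  Yuma to B2: 15 × 5 = 75
  Fargo to B2: 20 × 3 = 60
Total = 50 + 15 + 75 + 60 = 200.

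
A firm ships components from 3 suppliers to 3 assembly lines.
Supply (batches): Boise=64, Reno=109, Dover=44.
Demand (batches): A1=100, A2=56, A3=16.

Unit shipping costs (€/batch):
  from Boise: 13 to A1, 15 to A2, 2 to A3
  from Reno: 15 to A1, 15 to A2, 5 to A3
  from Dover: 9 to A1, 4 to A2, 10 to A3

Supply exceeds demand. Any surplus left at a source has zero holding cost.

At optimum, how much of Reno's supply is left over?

45

Minimum-cost shipments:
  Boise–A1: 48 × €13 = €624
  Boise–A3: 16 × €2 = €32
  Reno–A1: 52 × €15 = €780
  Reno–A2: 12 × €15 = €180
  Dover–A2: 44 × €4 = €176
Total cost = €1792.
Reno ships 64 of its 109, leaving 45.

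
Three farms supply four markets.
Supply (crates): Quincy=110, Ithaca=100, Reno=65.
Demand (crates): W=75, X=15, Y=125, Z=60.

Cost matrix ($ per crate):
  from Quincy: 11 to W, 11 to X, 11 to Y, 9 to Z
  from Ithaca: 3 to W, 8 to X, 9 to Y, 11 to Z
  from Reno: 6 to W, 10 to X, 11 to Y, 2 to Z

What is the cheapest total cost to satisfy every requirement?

An optimal shipping plan:
  Quincy to Y: 110 × $11 = $1210
  Ithaca to W: 75 × $3 = $225
  Ithaca to X: 15 × $8 = $120
  Ithaca to Y: 10 × $9 = $90
  Reno to Y: 5 × $11 = $55
  Reno to Z: 60 × $2 = $120
Total = 1210 + 225 + 120 + 90 + 55 + 120 = $1820.
(Supply check: Quincy ships 110; Ithaca ships 100; Reno ships 65.)

1820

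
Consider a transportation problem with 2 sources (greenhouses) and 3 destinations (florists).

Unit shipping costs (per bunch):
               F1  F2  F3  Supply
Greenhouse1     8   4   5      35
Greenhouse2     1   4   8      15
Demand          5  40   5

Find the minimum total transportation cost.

190

Optimal allocation:
  Greenhouse1→F2: 30 × 4 = 120
  Greenhouse1→F3: 5 × 5 = 25
  Greenhouse2→F1: 5 × 1 = 5
  Greenhouse2→F2: 10 × 4 = 40
Total = 120 + 25 + 5 + 40 = 190.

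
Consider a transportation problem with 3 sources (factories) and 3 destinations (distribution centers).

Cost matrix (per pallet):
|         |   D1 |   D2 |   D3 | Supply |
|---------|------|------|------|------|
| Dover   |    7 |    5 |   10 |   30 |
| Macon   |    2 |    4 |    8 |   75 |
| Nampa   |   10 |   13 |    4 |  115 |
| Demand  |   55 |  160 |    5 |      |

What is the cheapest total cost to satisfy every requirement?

1735

One minimum-cost allocation:
  Dover–D2: 30 × 5 = 150
  Macon–D2: 75 × 4 = 300
  Nampa–D1: 55 × 10 = 550
  Nampa–D2: 55 × 13 = 715
  Nampa–D3: 5 × 4 = 20
Total = 150 + 300 + 550 + 715 + 20 = 1735.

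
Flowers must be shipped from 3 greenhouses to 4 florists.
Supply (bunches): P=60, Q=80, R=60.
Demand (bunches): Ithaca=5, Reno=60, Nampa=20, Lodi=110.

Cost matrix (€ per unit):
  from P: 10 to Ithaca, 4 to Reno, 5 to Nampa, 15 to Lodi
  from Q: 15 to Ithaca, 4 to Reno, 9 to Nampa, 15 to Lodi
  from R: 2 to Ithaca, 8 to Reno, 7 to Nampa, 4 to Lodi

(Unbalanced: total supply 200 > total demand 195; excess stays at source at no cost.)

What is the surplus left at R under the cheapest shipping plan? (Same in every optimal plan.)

An optimal plan:
  P→Ithaca: 5 × €10 = €50
  P→Nampa: 20 × €5 = €100
  P→Lodi: 35 × €15 = €525
  Q→Reno: 60 × €4 = €240
  Q→Lodi: 15 × €15 = €225
  R→Lodi: 60 × €4 = €240
Total cost = €1380.
R ships 60 of its 60, leaving 0.

0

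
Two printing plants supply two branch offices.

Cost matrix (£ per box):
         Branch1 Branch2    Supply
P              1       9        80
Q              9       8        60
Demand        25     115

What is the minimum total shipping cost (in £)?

An optimal shipping plan:
  P–Branch1: 25 × £1 = £25
  P–Branch2: 55 × £9 = £495
  Q–Branch2: 60 × £8 = £480
Total = 25 + 495 + 480 = £1000.

1000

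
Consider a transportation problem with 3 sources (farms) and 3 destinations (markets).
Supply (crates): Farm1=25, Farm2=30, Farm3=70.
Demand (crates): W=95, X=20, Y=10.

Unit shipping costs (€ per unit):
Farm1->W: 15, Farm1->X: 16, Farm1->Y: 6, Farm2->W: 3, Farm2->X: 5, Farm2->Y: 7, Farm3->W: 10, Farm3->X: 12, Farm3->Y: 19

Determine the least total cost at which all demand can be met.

1100

An optimal shipping plan:
  Farm1 to X: 15 × €16 = €240
  Farm1 to Y: 10 × €6 = €60
  Farm2 to W: 25 × €3 = €75
  Farm2 to X: 5 × €5 = €25
  Farm3 to W: 70 × €10 = €700
Total = 240 + 60 + 75 + 25 + 700 = €1100.
(Supply check: Farm1 ships 25; Farm2 ships 30; Farm3 ships 70.)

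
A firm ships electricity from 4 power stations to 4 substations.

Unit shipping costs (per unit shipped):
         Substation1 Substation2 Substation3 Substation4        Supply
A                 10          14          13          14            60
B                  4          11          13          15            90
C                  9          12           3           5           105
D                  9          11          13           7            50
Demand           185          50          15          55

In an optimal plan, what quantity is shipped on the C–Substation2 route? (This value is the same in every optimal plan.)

Solving gives:
  A->Substation1: 60 MWh
  B->Substation1: 90 MWh
  C->Substation1: 35 MWh
  C->Substation3: 15 MWh
  C->Substation4: 55 MWh
  D->Substation2: 50 MWh
Total cost = 2145.
The route C→Substation2 is not used.

0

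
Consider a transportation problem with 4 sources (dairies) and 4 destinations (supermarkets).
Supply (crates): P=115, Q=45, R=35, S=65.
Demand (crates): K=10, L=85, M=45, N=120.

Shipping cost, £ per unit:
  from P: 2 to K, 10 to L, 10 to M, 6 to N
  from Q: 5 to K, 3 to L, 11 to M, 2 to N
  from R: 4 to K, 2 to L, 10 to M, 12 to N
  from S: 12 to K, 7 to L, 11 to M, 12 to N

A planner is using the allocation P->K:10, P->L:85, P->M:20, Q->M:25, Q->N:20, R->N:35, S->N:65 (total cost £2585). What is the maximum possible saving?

Current plan cost = 10·2 + 85·10 + 20·10 + 25·11 + 20·2 + 35·12 + 65·12 = £2585.
Optimal plan:
  P→K: 10 × £2 = £20
  P→M: 30 × £10 = £300
  P→N: 75 × £6 = £450
  Q→N: 45 × £2 = £90
  R→L: 35 × £2 = £70
  S→L: 50 × £7 = £350
  S→M: 15 × £11 = £165
Optimal cost = £1445.
Saving = 2585 − 1445 = £1140.

1140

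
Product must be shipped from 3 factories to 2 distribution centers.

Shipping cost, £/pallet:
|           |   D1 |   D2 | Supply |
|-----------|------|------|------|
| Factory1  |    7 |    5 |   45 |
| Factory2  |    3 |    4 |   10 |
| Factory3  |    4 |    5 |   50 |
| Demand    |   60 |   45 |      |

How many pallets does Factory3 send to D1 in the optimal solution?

The minimum-cost plan:
  Factory1 to D2: 45 × £5 = £225
  Factory2 to D1: 10 × £3 = £30
  Factory3 to D1: 50 × £4 = £200
Total cost = £455.
So Factory3→D1 carries 50 pallets.

50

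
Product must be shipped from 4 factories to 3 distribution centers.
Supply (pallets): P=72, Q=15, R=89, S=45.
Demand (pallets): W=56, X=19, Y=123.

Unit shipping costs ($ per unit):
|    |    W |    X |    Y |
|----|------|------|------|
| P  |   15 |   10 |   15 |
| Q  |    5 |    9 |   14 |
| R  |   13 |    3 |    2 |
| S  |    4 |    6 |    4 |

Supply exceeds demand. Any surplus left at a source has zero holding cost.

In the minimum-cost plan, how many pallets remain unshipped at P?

23

Minimum-cost shipments:
  P to W: 30 pallets
  P to X: 19 pallets
  Q to W: 15 pallets
  R to Y: 89 pallets
  S to W: 11 pallets
  S to Y: 34 pallets
Total cost = $1073.
P ships 49 of its 72, leaving 23.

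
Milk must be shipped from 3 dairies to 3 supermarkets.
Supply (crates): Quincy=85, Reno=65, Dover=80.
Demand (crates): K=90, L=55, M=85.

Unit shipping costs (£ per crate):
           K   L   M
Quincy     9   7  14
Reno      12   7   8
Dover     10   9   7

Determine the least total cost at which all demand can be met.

1805

An optimal shipping plan:
  Quincy→K: 85 crates
  Reno→L: 55 crates
  Reno→M: 10 crates
  Dover→K: 5 crates
  Dover→M: 75 crates
Total cost = £1805.
(Supply check: Quincy ships 85; Reno ships 65; Dover ships 80.)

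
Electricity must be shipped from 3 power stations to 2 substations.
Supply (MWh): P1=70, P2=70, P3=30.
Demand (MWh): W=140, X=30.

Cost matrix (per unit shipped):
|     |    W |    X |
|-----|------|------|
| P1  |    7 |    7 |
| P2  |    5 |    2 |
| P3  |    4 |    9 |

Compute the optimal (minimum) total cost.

870

One minimum-cost allocation:
  P1->W: 70 × 7 = 490
  P2->W: 40 × 5 = 200
  P2->X: 30 × 2 = 60
  P3->W: 30 × 4 = 120
Total = 490 + 200 + 60 + 120 = 870.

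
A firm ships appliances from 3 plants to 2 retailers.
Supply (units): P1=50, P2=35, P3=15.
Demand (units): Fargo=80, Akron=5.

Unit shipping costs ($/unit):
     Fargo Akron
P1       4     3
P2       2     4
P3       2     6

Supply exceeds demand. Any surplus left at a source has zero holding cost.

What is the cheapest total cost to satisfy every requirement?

235

A cheapest plan:
  P1–Fargo: 30 units
  P1–Akron: 5 units
  P2–Fargo: 35 units
  P3–Fargo: 15 units
Total cost = $235.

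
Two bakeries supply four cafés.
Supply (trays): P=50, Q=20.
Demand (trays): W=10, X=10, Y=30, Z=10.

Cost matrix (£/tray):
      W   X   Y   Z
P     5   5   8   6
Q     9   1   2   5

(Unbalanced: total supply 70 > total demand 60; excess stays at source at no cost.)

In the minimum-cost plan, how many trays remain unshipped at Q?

Minimum-cost shipments:
  P→W: 10 × £5 = £50
  P→X: 10 × £5 = £50
  P→Y: 10 × £8 = £80
  P→Z: 10 × £6 = £60
  Q→Y: 20 × £2 = £40
Total cost = £280.
Q ships 20 of its 20, leaving 0.

0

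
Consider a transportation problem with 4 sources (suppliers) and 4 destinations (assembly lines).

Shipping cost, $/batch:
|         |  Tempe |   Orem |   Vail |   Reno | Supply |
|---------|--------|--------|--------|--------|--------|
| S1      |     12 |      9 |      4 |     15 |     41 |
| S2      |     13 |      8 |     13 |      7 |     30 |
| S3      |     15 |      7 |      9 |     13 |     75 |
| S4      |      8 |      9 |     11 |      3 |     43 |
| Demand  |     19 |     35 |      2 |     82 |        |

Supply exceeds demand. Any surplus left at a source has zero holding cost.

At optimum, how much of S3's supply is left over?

An optimal plan:
  S1->Tempe: 19 × $12 = $228
  S1->Vail: 2 × $4 = $8
  S2->Reno: 30 × $7 = $210
  S3->Orem: 35 × $7 = $245
  S3->Reno: 9 × $13 = $117
  S4->Reno: 43 × $3 = $129
Total cost = $937.
S3 ships 44 of its 75, leaving 31.

31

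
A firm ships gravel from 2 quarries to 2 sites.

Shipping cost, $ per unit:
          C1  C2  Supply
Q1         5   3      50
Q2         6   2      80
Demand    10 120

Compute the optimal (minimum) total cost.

An optimal shipping plan:
  Q1 to C1: 10 × $5 = $50
  Q1 to C2: 40 × $3 = $120
  Q2 to C2: 80 × $2 = $160
Total = 50 + 120 + 160 = $330.

330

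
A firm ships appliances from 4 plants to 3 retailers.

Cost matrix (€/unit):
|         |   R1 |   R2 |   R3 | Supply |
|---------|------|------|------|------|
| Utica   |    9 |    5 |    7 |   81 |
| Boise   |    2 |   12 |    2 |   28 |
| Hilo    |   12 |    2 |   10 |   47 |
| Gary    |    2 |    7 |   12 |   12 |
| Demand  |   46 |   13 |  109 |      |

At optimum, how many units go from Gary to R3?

Solving gives:
  Utica to R3: 81 × €7 = €567
  Boise to R1: 28 × €2 = €56
  Hilo to R1: 6 × €12 = €72
  Hilo to R2: 13 × €2 = €26
  Hilo to R3: 28 × €10 = €280
  Gary to R1: 12 × €2 = €24
Total cost = €1025.
The route Gary→R3 is not used.

0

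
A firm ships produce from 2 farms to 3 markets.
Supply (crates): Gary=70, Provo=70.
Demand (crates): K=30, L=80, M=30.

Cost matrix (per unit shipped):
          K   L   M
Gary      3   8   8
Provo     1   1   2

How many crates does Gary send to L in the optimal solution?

Solving gives:
  Gary→K: 30 × 3 = 90
  Gary→L: 10 × 8 = 80
  Gary→M: 30 × 8 = 240
  Provo→L: 70 × 1 = 70
Total cost = 480.
So Gary→L carries 10 crates.

10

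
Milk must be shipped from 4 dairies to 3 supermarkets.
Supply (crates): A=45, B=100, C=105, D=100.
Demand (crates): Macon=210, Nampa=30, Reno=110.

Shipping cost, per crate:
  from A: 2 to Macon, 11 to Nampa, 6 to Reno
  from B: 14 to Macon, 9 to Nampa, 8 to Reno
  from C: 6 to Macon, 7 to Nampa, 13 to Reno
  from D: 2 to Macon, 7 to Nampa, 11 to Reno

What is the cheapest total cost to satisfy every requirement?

One minimum-cost allocation:
  A to Macon: 35 × 2 = 70
  A to Reno: 10 × 6 = 60
  B to Reno: 100 × 8 = 800
  C to Macon: 75 × 6 = 450
  C to Nampa: 30 × 7 = 210
  D to Macon: 100 × 2 = 200
Total = 70 + 60 + 800 + 450 + 210 + 200 = 1790.

1790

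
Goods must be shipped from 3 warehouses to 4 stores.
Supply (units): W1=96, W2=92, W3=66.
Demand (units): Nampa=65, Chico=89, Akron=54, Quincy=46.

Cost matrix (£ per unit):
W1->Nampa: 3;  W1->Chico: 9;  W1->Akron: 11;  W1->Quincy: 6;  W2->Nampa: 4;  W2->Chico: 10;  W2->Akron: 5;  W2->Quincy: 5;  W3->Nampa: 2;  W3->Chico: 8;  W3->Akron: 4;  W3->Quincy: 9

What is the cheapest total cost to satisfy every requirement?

1430

One minimum-cost allocation:
  W1–Nampa: 7 × £3 = £21
  W1–Chico: 89 × £9 = £801
  W2–Akron: 46 × £5 = £230
  W2–Quincy: 46 × £5 = £230
  W3–Nampa: 58 × £2 = £116
  W3–Akron: 8 × £4 = £32
Total = 21 + 801 + 230 + 230 + 116 + 32 = £1430.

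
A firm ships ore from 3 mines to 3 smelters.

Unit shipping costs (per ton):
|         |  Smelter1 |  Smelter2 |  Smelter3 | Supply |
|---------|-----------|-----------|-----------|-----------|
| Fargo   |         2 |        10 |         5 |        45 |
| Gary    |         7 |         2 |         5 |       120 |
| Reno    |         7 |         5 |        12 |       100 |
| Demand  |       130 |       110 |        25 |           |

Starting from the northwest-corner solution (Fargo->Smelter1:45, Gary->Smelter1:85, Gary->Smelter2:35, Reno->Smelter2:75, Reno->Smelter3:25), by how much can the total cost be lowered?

Current plan cost = 45·2 + 85·7 + 35·2 + 75·5 + 25·12 = 1430.
Optimal plan:
  Fargo->Smelter1: 45 tons
  Gary->Smelter2: 95 tons
  Gary->Smelter3: 25 tons
  Reno->Smelter1: 85 tons
  Reno->Smelter2: 15 tons
Optimal cost = 1075.
Saving = 1430 − 1075 = 355.

355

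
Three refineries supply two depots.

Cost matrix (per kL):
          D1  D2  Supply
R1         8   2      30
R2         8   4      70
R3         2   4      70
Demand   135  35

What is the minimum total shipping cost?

740

A cheapest plan:
  R1->D2: 30 × 2 = 60
  R2->D1: 65 × 8 = 520
  R2->D2: 5 × 4 = 20
  R3->D1: 70 × 2 = 140
Total = 60 + 520 + 20 + 140 = 740.
(Supply check: R1 ships 30; R2 ships 70; R3 ships 70.)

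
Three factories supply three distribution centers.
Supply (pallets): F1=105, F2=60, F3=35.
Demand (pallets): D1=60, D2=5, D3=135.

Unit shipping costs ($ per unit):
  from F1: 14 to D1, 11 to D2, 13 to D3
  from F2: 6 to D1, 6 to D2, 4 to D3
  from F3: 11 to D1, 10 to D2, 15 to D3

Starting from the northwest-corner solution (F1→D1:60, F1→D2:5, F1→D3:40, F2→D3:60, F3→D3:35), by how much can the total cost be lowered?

Current plan cost = 60·14 + 5·11 + 40·13 + 60·4 + 35·15 = $2180.
Optimal plan:
  F1→D1: 25 × $14 = $350
  F1→D2: 5 × $11 = $55
  F1→D3: 75 × $13 = $975
  F2→D3: 60 × $4 = $240
  F3→D1: 35 × $11 = $385
Optimal cost = $2005.
Saving = 2180 − 2005 = $175.

175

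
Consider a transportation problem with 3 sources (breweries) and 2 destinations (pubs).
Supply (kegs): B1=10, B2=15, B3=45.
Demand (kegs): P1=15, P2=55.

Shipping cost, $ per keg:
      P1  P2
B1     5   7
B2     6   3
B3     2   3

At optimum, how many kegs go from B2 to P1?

The minimum-cost plan:
  B1 to P1: 10 × $5 = $50
  B2 to P2: 15 × $3 = $45
  B3 to P1: 5 × $2 = $10
  B3 to P2: 40 × $3 = $120
Total cost = $225.
The route B2→P1 is not used.

0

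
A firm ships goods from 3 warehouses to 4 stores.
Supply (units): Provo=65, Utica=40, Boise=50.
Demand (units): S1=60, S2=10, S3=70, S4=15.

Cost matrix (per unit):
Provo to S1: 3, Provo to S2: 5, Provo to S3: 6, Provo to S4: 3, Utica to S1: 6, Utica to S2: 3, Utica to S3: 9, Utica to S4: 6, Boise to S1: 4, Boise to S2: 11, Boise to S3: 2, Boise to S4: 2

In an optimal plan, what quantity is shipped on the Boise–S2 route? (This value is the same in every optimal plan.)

Solving gives:
  Provo→S1: 30 × 3 = 90
  Provo→S3: 20 × 6 = 120
  Provo→S4: 15 × 3 = 45
  Utica→S1: 30 × 6 = 180
  Utica→S2: 10 × 3 = 30
  Boise→S3: 50 × 2 = 100
Total cost = 565.
The route Boise→S2 is not used.

0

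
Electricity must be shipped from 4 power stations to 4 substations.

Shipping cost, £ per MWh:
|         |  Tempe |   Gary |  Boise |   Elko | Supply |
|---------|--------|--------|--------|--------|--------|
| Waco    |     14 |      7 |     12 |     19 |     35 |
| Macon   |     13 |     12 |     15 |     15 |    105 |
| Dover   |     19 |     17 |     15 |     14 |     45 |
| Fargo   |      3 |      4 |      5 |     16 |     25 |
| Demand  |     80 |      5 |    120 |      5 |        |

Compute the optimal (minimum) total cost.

A cheapest plan:
  Waco->Gary: 5 × £7 = £35
  Waco->Boise: 30 × £12 = £360
  Macon->Tempe: 80 × £13 = £1040
  Macon->Boise: 25 × £15 = £375
  Dover->Boise: 40 × £15 = £600
  Dover->Elko: 5 × £14 = £70
  Fargo->Boise: 25 × £5 = £125
Total = 35 + 360 + 1040 + 375 + 600 + 70 + 125 = £2605.
(Supply check: Waco ships 35; Macon ships 105; Dover ships 45; Fargo ships 25.)

2605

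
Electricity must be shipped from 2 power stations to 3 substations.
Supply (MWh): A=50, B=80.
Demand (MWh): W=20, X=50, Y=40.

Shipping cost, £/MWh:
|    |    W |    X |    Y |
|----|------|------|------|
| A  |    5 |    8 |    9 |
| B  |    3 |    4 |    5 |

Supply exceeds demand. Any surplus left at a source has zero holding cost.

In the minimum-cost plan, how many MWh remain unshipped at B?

0

An optimal plan:
  A–W: 20 × £5 = £100
  A–X: 10 × £8 = £80
  B–X: 40 × £4 = £160
  B–Y: 40 × £5 = £200
Total cost = £540.
B ships 80 of its 80, leaving 0.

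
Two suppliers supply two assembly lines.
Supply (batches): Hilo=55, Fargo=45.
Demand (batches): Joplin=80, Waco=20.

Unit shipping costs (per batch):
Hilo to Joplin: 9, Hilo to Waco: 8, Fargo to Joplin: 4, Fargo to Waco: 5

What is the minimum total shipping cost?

655

A cheapest plan:
  Hilo->Joplin: 35 batches
  Hilo->Waco: 20 batches
  Fargo->Joplin: 45 batches
Total cost = 655.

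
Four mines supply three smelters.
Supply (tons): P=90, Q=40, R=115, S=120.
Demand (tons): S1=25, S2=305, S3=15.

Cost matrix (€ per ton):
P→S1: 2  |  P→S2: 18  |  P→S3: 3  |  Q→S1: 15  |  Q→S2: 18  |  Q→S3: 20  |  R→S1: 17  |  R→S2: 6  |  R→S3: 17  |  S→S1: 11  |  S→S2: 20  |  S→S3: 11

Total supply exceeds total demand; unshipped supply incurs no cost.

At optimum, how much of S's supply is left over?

An optimal plan:
  P–S1: 25 × €2 = €50
  P–S2: 50 × €18 = €900
  P–S3: 15 × €3 = €45
  Q–S2: 40 × €18 = €720
  R–S2: 115 × €6 = €690
  S–S2: 100 × €20 = €2000
Total cost = €4405.
S ships 100 of its 120, leaving 20.

20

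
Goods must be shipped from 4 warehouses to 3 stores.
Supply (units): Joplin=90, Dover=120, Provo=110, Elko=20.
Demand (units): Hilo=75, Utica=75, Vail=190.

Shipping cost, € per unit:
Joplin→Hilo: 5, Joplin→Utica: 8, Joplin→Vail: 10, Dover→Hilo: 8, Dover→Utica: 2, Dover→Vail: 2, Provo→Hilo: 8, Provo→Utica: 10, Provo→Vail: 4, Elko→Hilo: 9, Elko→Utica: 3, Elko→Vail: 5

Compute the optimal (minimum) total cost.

One minimum-cost allocation:
  Joplin→Hilo: 75 × €5 = €375
  Joplin→Utica: 15 × €8 = €120
  Dover→Utica: 40 × €2 = €80
  Dover→Vail: 80 × €2 = €160
  Provo→Vail: 110 × €4 = €440
  Elko→Utica: 20 × €3 = €60
Total = 375 + 120 + 80 + 160 + 440 + 60 = €1235.

1235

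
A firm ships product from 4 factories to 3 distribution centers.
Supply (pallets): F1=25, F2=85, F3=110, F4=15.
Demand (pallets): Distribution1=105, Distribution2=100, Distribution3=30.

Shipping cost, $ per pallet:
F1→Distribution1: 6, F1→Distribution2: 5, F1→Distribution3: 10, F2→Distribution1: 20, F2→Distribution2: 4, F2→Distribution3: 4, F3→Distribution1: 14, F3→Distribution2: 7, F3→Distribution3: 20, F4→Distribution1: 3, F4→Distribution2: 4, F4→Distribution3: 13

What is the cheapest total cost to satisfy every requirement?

1760

A cheapest plan:
  F1–Distribution1: 25 pallets
  F2–Distribution2: 55 pallets
  F2–Distribution3: 30 pallets
  F3–Distribution1: 65 pallets
  F3–Distribution2: 45 pallets
  F4–Distribution1: 15 pallets
Total cost = $1760.
(Supply check: F1 ships 25; F2 ships 85; F3 ships 110; F4 ships 15.)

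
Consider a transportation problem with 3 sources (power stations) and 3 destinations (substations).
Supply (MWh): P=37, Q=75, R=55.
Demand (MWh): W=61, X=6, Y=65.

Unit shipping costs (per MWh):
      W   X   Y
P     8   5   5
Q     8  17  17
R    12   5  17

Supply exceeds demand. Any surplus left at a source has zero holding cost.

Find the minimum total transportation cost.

1179

A cheapest plan:
  P to Y: 37 MWh
  Q to W: 61 MWh
  Q to Y: 14 MWh
  R to X: 6 MWh
  R to Y: 14 MWh
Total cost = 1179.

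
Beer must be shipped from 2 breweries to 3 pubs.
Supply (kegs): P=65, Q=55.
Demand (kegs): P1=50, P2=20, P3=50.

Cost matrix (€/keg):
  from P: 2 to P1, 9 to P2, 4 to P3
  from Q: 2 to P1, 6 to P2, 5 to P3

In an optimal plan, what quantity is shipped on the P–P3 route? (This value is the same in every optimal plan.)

Optimal shipments:
  P→P1: 15 × €2 = €30
  P→P3: 50 × €4 = €200
  Q→P1: 35 × €2 = €70
  Q→P2: 20 × €6 = €120
Total cost = €420.
So P→P3 carries 50 kegs.

50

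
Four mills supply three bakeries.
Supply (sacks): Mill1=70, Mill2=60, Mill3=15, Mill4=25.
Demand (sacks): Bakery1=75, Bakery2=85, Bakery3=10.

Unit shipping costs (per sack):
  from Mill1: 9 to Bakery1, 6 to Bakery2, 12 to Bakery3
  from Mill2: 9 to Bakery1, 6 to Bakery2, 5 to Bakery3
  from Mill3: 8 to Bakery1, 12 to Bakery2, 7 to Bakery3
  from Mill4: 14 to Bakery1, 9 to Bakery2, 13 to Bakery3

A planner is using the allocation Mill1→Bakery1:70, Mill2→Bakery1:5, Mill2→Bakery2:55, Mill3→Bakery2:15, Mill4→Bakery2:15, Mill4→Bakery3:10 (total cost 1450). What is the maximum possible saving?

155

Current plan cost = 70·9 + 5·9 + 55·6 + 15·12 + 15·9 + 10·13 = 1450.
Optimal plan:
  Mill1–Bakery1: 10 × 9 = 90
  Mill1–Bakery2: 60 × 6 = 360
  Mill2–Bakery1: 50 × 9 = 450
  Mill2–Bakery3: 10 × 5 = 50
  Mill3–Bakery1: 15 × 8 = 120
  Mill4–Bakery2: 25 × 9 = 225
Optimal cost = 1295.
Saving = 1450 − 1295 = 155.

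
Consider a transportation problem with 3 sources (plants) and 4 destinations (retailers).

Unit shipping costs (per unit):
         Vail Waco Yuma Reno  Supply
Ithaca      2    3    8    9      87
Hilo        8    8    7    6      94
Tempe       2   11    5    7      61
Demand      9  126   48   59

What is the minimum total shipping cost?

1189

Optimal allocation:
  Ithaca to Waco: 87 × 3 = 261
  Hilo to Waco: 39 × 8 = 312
  Hilo to Reno: 55 × 6 = 330
  Tempe to Vail: 9 × 2 = 18
  Tempe to Yuma: 48 × 5 = 240
  Tempe to Reno: 4 × 7 = 28
Total = 261 + 312 + 330 + 18 + 240 + 28 = 1189.
(Supply check: Ithaca ships 87; Hilo ships 94; Tempe ships 61.)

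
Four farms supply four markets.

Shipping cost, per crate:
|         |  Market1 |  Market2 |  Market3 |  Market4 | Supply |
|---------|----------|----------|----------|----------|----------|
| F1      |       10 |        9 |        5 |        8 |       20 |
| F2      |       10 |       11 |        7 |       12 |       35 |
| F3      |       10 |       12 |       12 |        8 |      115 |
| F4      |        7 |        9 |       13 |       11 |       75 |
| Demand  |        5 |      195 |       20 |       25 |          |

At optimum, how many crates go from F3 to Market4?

The minimum-cost plan:
  F1 to Market2: 20 × 9 = 180
  F2 to Market2: 15 × 11 = 165
  F2 to Market3: 20 × 7 = 140
  F3 to Market1: 5 × 10 = 50
  F3 to Market2: 85 × 12 = 1020
  F3 to Market4: 25 × 8 = 200
  F4 to Market2: 75 × 9 = 675
Total cost = 2430.
So F3→Market4 carries 25 crates.

25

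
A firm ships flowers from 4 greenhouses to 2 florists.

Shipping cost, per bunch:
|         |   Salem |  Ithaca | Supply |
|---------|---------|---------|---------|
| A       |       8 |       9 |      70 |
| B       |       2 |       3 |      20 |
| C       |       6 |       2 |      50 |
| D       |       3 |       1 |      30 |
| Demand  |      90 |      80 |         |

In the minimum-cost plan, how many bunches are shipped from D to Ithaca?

30

The minimum-cost plan:
  A–Salem: 70 × 8 = 560
  B–Salem: 20 × 2 = 40
  C–Ithaca: 50 × 2 = 100
  D–Ithaca: 30 × 1 = 30
Total cost = 730.
So D→Ithaca carries 30 bunches.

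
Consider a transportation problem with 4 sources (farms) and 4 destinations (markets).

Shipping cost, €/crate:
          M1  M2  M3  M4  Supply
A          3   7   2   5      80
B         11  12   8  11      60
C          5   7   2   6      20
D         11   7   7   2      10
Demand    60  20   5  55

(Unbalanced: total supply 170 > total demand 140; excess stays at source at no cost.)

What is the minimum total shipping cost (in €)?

Optimal allocation:
  A→M1: 60 crates
  A→M4: 20 crates
  B→M2: 20 crates
  B→M4: 10 crates
  C→M3: 5 crates
  C→M4: 15 crates
  D→M4: 10 crates
Total cost = €750.
(Supply check: A ships 80; B ships 30; C ships 20; D ships 10.)

750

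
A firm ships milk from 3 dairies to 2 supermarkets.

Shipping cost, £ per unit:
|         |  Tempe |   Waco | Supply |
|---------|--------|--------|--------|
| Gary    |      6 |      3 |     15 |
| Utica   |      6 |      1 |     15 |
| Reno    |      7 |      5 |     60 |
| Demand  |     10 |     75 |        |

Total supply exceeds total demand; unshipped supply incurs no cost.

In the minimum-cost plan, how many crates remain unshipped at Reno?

5

An optimal plan:
  Gary->Waco: 15 × £3 = £45
  Utica->Waco: 15 × £1 = £15
  Reno->Tempe: 10 × £7 = £70
  Reno->Waco: 45 × £5 = £225
Total cost = £355.
Reno ships 55 of its 60, leaving 5.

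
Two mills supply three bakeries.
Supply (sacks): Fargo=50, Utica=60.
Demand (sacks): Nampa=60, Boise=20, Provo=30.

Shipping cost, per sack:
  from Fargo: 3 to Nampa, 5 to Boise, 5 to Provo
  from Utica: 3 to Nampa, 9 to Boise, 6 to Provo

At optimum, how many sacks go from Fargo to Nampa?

Optimal shipments:
  Fargo→Boise: 20 × 5 = 100
  Fargo→Provo: 30 × 5 = 150
  Utica→Nampa: 60 × 3 = 180
Total cost = 430.
The route Fargo→Nampa is not used.

0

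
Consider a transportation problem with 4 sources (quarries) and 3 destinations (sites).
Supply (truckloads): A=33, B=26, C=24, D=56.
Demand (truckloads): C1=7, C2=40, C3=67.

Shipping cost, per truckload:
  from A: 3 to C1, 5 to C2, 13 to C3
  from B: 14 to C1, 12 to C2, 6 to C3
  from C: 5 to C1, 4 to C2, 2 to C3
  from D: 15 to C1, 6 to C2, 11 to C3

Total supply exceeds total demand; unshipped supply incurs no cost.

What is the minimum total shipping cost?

626

A cheapest plan:
  A->C1: 7 × 3 = 21
  A->C2: 26 × 5 = 130
  B->C3: 26 × 6 = 156
  C->C3: 24 × 2 = 48
  D->C2: 14 × 6 = 84
  D->C3: 17 × 11 = 187
Total = 21 + 130 + 156 + 48 + 84 + 187 = 626.
(Supply check: A ships 33; B ships 26; C ships 24; D ships 31.)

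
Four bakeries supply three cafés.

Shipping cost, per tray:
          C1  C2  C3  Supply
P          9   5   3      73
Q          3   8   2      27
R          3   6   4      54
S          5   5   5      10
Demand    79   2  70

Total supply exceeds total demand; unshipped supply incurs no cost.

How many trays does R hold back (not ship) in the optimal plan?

0

An optimal plan:
  P->C2: 2 trays
  P->C3: 68 trays
  Q->C1: 25 trays
  Q->C3: 2 trays
  R->C1: 54 trays
Total cost = 455.
R ships 54 of its 54, leaving 0.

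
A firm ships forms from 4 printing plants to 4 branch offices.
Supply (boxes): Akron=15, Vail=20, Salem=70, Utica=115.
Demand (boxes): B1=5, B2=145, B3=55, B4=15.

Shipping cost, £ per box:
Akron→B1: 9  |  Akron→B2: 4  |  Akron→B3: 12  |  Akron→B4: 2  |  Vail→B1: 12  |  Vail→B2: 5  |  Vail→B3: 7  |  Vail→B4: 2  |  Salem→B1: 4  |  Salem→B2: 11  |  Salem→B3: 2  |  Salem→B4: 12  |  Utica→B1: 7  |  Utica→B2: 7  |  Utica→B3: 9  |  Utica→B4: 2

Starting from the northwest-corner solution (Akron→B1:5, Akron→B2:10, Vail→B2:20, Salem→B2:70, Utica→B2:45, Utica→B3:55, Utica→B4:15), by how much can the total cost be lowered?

Current plan cost = 5·9 + 10·4 + 20·5 + 70·11 + 45·7 + 55·9 + 15·2 = £1795.
Optimal plan:
  Akron to B2: 15 × £4 = £60
  Vail to B2: 20 × £5 = £100
  Salem to B1: 5 × £4 = £20
  Salem to B2: 10 × £11 = £110
  Salem to B3: 55 × £2 = £110
  Utica to B2: 100 × £7 = £700
  Utica to B4: 15 × £2 = £30
Optimal cost = £1130.
Saving = 1795 − 1130 = £665.

665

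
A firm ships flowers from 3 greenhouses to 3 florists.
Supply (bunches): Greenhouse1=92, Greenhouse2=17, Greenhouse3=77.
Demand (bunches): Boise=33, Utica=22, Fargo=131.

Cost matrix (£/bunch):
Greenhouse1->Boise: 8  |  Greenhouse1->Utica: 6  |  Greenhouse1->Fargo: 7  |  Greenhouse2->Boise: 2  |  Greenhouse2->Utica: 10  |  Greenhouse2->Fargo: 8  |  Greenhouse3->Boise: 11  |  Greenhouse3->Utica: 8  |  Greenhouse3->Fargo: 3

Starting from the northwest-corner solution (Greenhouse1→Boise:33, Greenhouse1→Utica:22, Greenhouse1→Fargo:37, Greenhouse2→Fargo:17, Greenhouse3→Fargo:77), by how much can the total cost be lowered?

Current plan cost = 33·8 + 22·6 + 37·7 + 17·8 + 77·3 = £1022.
Optimal plan:
  Greenhouse1 to Boise: 16 bunches
  Greenhouse1 to Utica: 22 bunches
  Greenhouse1 to Fargo: 54 bunches
  Greenhouse2 to Boise: 17 bunches
  Greenhouse3 to Fargo: 77 bunches
Optimal cost = £903.
Saving = 1022 − 903 = £119.

119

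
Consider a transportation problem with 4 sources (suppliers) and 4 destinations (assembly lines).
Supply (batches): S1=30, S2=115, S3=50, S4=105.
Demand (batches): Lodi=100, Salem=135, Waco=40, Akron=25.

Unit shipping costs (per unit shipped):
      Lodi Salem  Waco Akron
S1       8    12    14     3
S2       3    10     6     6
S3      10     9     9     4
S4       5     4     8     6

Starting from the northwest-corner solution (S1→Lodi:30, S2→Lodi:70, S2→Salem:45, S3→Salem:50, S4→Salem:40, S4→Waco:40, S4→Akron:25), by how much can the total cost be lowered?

Current plan cost = 30·8 + 70·3 + 45·10 + 50·9 + 40·4 + 40·8 + 25·6 = 1980.
Optimal plan:
  S1–Lodi: 5 × 8 = 40
  S1–Akron: 25 × 3 = 75
  S2–Lodi: 95 × 3 = 285
  S2–Waco: 20 × 6 = 120
  S3–Salem: 30 × 9 = 270
  S3–Waco: 20 × 9 = 180
  S4–Salem: 105 × 4 = 420
Optimal cost = 1390.
Saving = 1980 − 1390 = 590.

590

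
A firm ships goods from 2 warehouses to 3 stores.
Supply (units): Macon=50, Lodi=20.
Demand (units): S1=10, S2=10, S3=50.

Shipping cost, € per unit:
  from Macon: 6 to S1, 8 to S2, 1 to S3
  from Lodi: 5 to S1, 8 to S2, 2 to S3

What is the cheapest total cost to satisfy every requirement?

180

Optimal allocation:
  Macon to S3: 50 × €1 = €50
  Lodi to S1: 10 × €5 = €50
  Lodi to S2: 10 × €8 = €80
Total = 50 + 50 + 80 = €180.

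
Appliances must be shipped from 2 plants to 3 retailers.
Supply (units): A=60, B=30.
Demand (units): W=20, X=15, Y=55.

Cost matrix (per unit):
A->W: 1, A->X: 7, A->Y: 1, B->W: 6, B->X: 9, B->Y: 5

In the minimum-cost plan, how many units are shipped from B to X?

The minimum-cost plan:
  A->W: 20 × 1 = 20
  A->Y: 40 × 1 = 40
  B->X: 15 × 9 = 135
  B->Y: 15 × 5 = 75
Total cost = 270.
So B→X carries 15 units.

15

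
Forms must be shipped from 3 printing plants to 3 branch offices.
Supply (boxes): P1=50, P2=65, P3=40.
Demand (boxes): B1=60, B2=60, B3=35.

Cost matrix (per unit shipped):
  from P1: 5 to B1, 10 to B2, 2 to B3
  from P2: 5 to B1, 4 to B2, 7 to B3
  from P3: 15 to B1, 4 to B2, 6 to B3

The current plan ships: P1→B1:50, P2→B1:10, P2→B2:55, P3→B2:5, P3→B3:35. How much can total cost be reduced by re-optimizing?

140

Current plan cost = 50·5 + 10·5 + 55·4 + 5·4 + 35·6 = 750.
Optimal plan:
  P1→B1: 15 × 5 = 75
  P1→B3: 35 × 2 = 70
  P2→B1: 45 × 5 = 225
  P2→B2: 20 × 4 = 80
  P3→B2: 40 × 4 = 160
Optimal cost = 610.
Saving = 750 − 610 = 140.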